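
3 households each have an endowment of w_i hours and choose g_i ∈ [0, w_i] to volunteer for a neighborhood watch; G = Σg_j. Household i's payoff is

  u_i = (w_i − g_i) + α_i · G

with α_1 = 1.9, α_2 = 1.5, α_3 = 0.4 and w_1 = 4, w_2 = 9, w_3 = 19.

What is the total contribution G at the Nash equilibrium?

∂u_i/∂g_i = α_i − 1, so household i contributes w_i if α_i > 1, else 0.
α_i > 1 for i ∈ {1, 2}; NE contributions (4, 9, 0), G = 13.

13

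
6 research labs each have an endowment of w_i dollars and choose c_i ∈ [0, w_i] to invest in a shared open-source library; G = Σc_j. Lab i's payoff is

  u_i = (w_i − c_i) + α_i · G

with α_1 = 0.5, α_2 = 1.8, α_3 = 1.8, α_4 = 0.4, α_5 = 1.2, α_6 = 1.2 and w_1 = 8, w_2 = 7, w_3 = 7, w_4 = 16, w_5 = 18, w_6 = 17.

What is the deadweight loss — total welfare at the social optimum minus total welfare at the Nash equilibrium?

141.6

∂u_i/∂c_i = α_i − 1, so lab i contributes w_i if α_i > 1, else 0.
α_i > 1 for i ∈ {2, 3, 5, 6}; NE contributions (0, 7, 7, 0, 18, 17), G = 49.
W^NE = Σw_i − G^NE + (Σα_i)·G^NE = 73 + 5.9·49 = 362.1.
Planner: ∂(Σu_j)/∂c_i = Σα_j − 1 = 5.9 > 0, so everyone contributes w_i; G^SO = 73, W^SO = 73 + 5.9·73 = 503.7.
Deadweight loss = 141.6.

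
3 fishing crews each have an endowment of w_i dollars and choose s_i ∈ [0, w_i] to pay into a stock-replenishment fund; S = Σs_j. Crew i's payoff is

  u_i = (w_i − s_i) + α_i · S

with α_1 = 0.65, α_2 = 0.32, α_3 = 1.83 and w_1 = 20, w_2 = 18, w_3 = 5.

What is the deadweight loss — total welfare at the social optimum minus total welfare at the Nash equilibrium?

∂u_i/∂s_i = α_i − 1, so crew i contributes w_i if α_i > 1, else 0.
α_i > 1 for i ∈ {3}; NE contributions (0, 0, 5), S = 5.
W^NE = Σw_i − S^NE + (Σα_i)·S^NE = 43 + 1.8·5 = 52.
Planner: ∂(Σu_j)/∂s_i = Σα_j − 1 = 1.8 > 0, so everyone contributes w_i; S^SO = 43, W^SO = 43 + 1.8·43 = 120.4.
Deadweight loss = 68.4.

68.4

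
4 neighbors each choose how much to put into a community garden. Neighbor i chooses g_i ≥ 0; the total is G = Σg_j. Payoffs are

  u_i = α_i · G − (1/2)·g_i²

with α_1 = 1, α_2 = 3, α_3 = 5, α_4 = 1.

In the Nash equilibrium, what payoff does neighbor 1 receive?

9.5

Neighbor i's FOC: ∂u_i/∂g_i = α_i − g_i = 0, so g_i* = α_i.
NE contributions = (1, 3, 5, 1); G = 10.
u_1 = α_1·G − ½·(g_1)² = 1·10 − ½·1² = 9.5.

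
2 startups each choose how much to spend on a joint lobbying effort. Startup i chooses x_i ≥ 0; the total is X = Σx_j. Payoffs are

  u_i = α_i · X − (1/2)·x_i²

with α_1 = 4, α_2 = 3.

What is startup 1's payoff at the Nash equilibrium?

Startup i's FOC: ∂u_i/∂x_i = α_i − x_i = 0, so x_i* = α_i.
NE contributions = (4, 3); X = 7.
u_1 = α_1·X − ½·(x_1)² = 4·7 − ½·4² = 20.

20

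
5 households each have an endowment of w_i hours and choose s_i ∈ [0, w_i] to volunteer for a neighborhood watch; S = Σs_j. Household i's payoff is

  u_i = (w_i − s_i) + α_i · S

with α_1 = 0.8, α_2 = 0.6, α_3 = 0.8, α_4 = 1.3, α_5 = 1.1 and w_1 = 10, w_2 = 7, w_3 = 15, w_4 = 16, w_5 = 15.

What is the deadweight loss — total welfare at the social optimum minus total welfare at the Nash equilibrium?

115.2

∂u_i/∂s_i = α_i − 1, so household i contributes w_i if α_i > 1, else 0.
α_i > 1 for i ∈ {4, 5}; NE contributions (0, 0, 0, 16, 15), S = 31.
W^NE = Σw_i − S^NE + (Σα_i)·S^NE = 63 + 3.6·31 = 174.6.
Planner: ∂(Σu_j)/∂s_i = Σα_j − 1 = 3.6 > 0, so everyone contributes w_i; S^SO = 63, W^SO = 63 + 3.6·63 = 289.8.
Deadweight loss = 115.2.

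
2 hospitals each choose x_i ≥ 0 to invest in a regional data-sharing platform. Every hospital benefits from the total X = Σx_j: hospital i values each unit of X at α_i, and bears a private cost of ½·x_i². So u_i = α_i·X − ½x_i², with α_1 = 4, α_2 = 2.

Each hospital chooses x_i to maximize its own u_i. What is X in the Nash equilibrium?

6

Hospital i's FOC: ∂u_i/∂x_i = α_i − x_i = 0, so x_i* = α_i.
NE contributions = (4, 2); X = 6.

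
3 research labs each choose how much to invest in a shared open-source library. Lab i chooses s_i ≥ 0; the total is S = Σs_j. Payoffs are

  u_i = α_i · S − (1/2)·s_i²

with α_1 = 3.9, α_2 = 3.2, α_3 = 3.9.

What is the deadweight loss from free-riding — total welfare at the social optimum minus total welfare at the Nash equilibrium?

Lab i's FOC: ∂u_i/∂s_i = α_i − s_i = 0, so s_i* = α_i.
NE contributions = (3.9, 3.2, 3.9); S = 11.
W^NE = (Σα)·S − ½Σα_i² = 11² − ½·40.66 = 100.67.
Planner sets s_i = Σα_j = 11 for every i, so S^SO = 3·11 = 33.
W^SO = (Σα)·S^SO − ½·3·(Σα)² = (3/2)·11² = 181.5.
Deadweight loss = W^SO − W^NE = 80.83.

80.83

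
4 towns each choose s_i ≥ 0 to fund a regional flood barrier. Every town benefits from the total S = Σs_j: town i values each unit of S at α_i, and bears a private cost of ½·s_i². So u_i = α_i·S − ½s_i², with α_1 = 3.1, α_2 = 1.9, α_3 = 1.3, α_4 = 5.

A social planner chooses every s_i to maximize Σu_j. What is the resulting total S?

45.2

Planner FOC: ∂(Σu_j)/∂s_i = (Σα_j) − s_i = 0, so s_i^SO = Σα_j = 11.3 for every i; S^SO = 45.2.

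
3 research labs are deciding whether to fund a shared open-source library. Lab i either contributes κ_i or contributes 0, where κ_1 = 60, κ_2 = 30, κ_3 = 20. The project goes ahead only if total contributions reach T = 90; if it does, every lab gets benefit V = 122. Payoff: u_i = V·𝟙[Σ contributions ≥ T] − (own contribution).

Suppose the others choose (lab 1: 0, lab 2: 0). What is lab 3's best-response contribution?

0

Others' total = 0. Even contributing 20 gives 20 < 90: no benefit either way.
Best response: 0.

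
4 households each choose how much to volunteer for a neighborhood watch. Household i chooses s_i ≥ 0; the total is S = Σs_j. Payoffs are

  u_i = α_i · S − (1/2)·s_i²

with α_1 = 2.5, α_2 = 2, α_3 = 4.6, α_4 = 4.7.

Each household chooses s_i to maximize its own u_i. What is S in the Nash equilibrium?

13.8

Household i's FOC: ∂u_i/∂s_i = α_i − s_i = 0, so s_i* = α_i.
NE contributions = (2.5, 2, 4.6, 4.7); S = 13.8.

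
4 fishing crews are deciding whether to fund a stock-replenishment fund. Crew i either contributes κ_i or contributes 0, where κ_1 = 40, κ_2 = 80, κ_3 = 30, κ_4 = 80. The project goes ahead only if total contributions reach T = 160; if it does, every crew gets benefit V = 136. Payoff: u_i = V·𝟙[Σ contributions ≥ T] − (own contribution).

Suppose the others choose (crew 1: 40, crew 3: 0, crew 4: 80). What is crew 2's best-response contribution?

Others' total = 120. Contributing 80 brings total to 200 ≥ 160: gain V − κ_2 = 56.
Best response: 80.

80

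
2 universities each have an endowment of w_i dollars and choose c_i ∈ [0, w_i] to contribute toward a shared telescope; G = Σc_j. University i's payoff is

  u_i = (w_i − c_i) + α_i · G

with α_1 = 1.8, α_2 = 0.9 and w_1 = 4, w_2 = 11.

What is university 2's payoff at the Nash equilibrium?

∂u_i/∂c_i = α_i − 1, so university i contributes w_i if α_i > 1, else 0.
α_i > 1 for i ∈ {1}; NE contributions (4, 0), G = 4.
u_2 = (11 − 0) + 0.9·4 = 14.6.

14.6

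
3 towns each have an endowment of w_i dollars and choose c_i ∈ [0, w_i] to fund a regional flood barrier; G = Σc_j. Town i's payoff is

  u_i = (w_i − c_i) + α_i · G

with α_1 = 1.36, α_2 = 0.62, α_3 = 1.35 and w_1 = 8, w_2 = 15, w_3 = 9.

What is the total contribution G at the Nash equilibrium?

17

∂u_i/∂c_i = α_i − 1, so town i contributes w_i if α_i > 1, else 0.
α_i > 1 for i ∈ {1, 3}; NE contributions (8, 0, 9), G = 17.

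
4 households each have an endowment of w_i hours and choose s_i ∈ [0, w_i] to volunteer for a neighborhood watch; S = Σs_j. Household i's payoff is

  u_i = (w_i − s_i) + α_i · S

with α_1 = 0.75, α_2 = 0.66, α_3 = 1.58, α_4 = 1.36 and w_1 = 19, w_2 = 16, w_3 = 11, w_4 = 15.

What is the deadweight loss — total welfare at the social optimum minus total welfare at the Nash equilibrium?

117.25

∂u_i/∂s_i = α_i − 1, so household i contributes w_i if α_i > 1, else 0.
α_i > 1 for i ∈ {3, 4}; NE contributions (0, 0, 11, 15), S = 26.
W^NE = Σw_i − S^NE + (Σα_i)·S^NE = 61 + 3.35·26 = 148.1.
Planner: ∂(Σu_j)/∂s_i = Σα_j − 1 = 3.35 > 0, so everyone contributes w_i; S^SO = 61, W^SO = 61 + 3.35·61 = 265.35.
Deadweight loss = 117.25.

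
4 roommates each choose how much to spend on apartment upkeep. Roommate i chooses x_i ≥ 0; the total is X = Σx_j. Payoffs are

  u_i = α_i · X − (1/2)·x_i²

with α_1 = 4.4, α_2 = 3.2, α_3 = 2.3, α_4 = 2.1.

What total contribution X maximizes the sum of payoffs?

Planner FOC: ∂(Σu_j)/∂x_i = (Σα_j) − x_i = 0, so x_i^SO = Σα_j = 12 for every i; X^SO = 48.

48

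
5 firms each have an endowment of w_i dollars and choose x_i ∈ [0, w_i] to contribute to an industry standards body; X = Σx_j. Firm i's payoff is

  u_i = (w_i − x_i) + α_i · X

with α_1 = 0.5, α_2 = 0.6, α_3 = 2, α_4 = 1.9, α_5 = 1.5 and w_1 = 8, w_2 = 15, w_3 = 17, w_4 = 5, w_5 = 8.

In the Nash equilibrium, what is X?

∂u_i/∂x_i = α_i − 1, so firm i contributes w_i if α_i > 1, else 0.
α_i > 1 for i ∈ {3, 4, 5}; NE contributions (0, 0, 17, 5, 8), X = 30.

30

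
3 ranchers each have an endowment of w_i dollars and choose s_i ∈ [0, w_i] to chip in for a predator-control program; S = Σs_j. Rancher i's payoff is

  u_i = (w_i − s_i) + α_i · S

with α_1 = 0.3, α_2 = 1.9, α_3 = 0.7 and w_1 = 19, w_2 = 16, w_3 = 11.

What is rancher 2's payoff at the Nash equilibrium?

30.4

∂u_i/∂s_i = α_i − 1, so rancher i contributes w_i if α_i > 1, else 0.
α_i > 1 for i ∈ {2}; NE contributions (0, 16, 0), S = 16.
u_2 = (16 − 16) + 1.9·16 = 30.4.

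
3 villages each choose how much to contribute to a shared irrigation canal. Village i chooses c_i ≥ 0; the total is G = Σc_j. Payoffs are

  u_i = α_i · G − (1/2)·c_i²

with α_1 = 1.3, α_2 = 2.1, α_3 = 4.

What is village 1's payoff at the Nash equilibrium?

8.775

Village i's FOC: ∂u_i/∂c_i = α_i − c_i = 0, so c_i* = α_i.
NE contributions = (1.3, 2.1, 4); G = 7.4.
u_1 = α_1·G − ½·(c_1)² = 1.3·7.4 − ½·1.3² = 8.775.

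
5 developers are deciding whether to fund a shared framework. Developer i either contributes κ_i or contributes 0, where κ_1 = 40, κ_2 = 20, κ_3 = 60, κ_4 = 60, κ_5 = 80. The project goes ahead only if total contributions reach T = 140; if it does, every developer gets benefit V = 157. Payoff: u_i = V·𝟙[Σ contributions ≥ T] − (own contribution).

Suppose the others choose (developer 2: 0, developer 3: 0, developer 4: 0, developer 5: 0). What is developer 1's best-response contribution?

Others' total = 0. Even contributing 40 gives 40 < 140: no benefit either way.
Best response: 0.

0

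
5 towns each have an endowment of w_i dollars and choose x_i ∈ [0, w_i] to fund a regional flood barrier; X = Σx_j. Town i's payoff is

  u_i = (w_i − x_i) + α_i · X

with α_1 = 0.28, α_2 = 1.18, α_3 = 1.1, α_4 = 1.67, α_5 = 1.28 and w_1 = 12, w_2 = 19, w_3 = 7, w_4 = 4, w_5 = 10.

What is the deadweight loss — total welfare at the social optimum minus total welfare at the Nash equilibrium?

54.12

∂u_i/∂x_i = α_i − 1, so town i contributes w_i if α_i > 1, else 0.
α_i > 1 for i ∈ {2, 3, 4, 5}; NE contributions (0, 19, 7, 4, 10), X = 40.
W^NE = Σw_i − X^NE + (Σα_i)·X^NE = 52 + 4.51·40 = 232.4.
Planner: ∂(Σu_j)/∂x_i = Σα_j − 1 = 4.51 > 0, so everyone contributes w_i; X^SO = 52, W^SO = 52 + 4.51·52 = 286.52.
Deadweight loss = 54.12.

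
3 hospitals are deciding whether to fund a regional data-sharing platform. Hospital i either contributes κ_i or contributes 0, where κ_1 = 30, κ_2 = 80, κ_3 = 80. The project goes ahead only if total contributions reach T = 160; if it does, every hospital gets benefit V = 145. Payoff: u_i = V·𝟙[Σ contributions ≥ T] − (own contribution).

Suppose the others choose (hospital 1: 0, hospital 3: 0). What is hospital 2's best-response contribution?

Others' total = 0. Even contributing 80 gives 80 < 160: no benefit either way.
Best response: 0.

0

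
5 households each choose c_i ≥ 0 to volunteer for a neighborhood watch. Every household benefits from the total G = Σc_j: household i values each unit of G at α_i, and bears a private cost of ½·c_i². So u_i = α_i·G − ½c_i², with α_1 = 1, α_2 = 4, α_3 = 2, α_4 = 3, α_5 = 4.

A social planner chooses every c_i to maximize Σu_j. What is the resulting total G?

70

Planner FOC: ∂(Σu_j)/∂c_i = (Σα_j) − c_i = 0, so c_i^SO = Σα_j = 14 for every i; G^SO = 70.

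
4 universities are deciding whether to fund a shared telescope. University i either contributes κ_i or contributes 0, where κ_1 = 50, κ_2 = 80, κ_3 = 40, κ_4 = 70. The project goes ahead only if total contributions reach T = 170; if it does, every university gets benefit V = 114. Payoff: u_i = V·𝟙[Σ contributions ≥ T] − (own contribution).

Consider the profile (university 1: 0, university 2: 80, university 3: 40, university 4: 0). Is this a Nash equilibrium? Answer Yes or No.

Total = 120 < 170: not provided.
University 1 (pledges 0, payoff 0): pledging 50 → total 170, payoff 64. Profitable deviation.

No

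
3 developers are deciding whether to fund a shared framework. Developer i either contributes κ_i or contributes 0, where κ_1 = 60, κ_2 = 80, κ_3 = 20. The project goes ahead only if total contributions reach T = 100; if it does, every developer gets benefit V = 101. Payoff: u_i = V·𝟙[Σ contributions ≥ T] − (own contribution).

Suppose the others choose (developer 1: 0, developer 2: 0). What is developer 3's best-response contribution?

Others' total = 0. Even contributing 20 gives 20 < 100: no benefit either way.
Best response: 0.

0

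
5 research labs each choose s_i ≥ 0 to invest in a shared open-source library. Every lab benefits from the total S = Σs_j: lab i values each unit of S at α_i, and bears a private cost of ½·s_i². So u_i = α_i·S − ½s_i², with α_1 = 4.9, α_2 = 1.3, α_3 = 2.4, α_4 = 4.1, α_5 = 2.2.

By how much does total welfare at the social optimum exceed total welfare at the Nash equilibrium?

359.57

Lab i's FOC: ∂u_i/∂s_i = α_i − s_i = 0, so s_i* = α_i.
NE contributions = (4.9, 1.3, 2.4, 4.1, 2.2); S = 14.9.
W^NE = (Σα)·S − ½Σα_i² = 14.9² − ½·53.11 = 195.455.
Planner sets s_i = Σα_j = 14.9 for every i, so S^SO = 5·14.9 = 74.5.
W^SO = (Σα)·S^SO − ½·5·(Σα)² = (5/2)·14.9² = 555.025.
Deadweight loss = W^SO − W^NE = 359.57.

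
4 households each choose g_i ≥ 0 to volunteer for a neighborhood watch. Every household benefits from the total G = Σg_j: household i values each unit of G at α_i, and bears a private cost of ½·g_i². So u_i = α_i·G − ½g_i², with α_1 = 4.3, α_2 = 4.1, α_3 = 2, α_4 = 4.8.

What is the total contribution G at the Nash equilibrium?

Household i's FOC: ∂u_i/∂g_i = α_i − g_i = 0, so g_i* = α_i.
NE contributions = (4.3, 4.1, 2, 4.8); G = 15.2.

15.2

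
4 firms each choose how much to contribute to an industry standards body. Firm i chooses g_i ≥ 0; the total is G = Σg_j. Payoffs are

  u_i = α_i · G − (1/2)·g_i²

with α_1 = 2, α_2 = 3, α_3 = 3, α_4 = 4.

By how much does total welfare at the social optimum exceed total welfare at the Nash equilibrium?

Firm i's FOC: ∂u_i/∂g_i = α_i − g_i = 0, so g_i* = α_i.
NE contributions = (2, 3, 3, 4); G = 12.
W^NE = (Σα)·G − ½Σα_i² = 12² − ½·38 = 125.
Planner sets g_i = Σα_j = 12 for every i, so G^SO = 4·12 = 48.
W^SO = (Σα)·G^SO − ½·4·(Σα)² = (4/2)·12² = 288.
Deadweight loss = W^SO − W^NE = 163.

163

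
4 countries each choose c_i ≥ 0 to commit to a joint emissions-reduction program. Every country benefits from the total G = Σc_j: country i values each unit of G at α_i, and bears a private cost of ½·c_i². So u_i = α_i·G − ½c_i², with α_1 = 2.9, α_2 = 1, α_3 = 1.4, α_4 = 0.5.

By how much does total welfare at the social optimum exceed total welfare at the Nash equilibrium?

Country i's FOC: ∂u_i/∂c_i = α_i − c_i = 0, so c_i* = α_i.
NE contributions = (2.9, 1, 1.4, 0.5); G = 5.8.
W^NE = (Σα)·G − ½Σα_i² = 5.8² − ½·11.62 = 27.83.
Planner sets c_i = Σα_j = 5.8 for every i, so G^SO = 4·5.8 = 23.2.
W^SO = (Σα)·G^SO − ½·4·(Σα)² = (4/2)·5.8² = 67.28.
Deadweight loss = W^SO − W^NE = 39.45.

39.45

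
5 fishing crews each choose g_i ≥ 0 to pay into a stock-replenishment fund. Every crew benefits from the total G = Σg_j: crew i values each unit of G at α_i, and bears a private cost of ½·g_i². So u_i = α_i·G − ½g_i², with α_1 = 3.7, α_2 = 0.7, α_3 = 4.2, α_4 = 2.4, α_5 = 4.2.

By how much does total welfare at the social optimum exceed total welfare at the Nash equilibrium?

374.17

Crew i's FOC: ∂u_i/∂g_i = α_i − g_i = 0, so g_i* = α_i.
NE contributions = (3.7, 0.7, 4.2, 2.4, 4.2); G = 15.2.
W^NE = (Σα)·G − ½Σα_i² = 15.2² − ½·55.22 = 203.43.
Planner sets g_i = Σα_j = 15.2 for every i, so G^SO = 5·15.2 = 76.
W^SO = (Σα)·G^SO − ½·5·(Σα)² = (5/2)·15.2² = 577.6.
Deadweight loss = W^SO − W^NE = 374.17.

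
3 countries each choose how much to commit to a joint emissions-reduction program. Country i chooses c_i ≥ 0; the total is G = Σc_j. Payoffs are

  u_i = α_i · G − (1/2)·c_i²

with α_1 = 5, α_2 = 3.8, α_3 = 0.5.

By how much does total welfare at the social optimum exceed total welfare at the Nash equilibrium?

63.09

Country i's FOC: ∂u_i/∂c_i = α_i − c_i = 0, so c_i* = α_i.
NE contributions = (5, 3.8, 0.5); G = 9.3.
W^NE = (Σα)·G − ½Σα_i² = 9.3² − ½·39.69 = 66.645.
Planner sets c_i = Σα_j = 9.3 for every i, so G^SO = 3·9.3 = 27.9.
W^SO = (Σα)·G^SO − ½·3·(Σα)² = (3/2)·9.3² = 129.735.
Deadweight loss = W^SO − W^NE = 63.09.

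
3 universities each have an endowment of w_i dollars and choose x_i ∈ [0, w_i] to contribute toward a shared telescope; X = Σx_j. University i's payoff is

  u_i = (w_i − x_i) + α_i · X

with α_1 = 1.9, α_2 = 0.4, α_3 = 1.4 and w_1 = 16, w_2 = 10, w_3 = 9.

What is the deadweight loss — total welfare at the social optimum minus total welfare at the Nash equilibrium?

∂u_i/∂x_i = α_i − 1, so university i contributes w_i if α_i > 1, else 0.
α_i > 1 for i ∈ {1, 3}; NE contributions (16, 0, 9), X = 25.
W^NE = Σw_i − X^NE + (Σα_i)·X^NE = 35 + 2.7·25 = 102.5.
Planner: ∂(Σu_j)/∂x_i = Σα_j − 1 = 2.7 > 0, so everyone contributes w_i; X^SO = 35, W^SO = 35 + 2.7·35 = 129.5.
Deadweight loss = 27.

27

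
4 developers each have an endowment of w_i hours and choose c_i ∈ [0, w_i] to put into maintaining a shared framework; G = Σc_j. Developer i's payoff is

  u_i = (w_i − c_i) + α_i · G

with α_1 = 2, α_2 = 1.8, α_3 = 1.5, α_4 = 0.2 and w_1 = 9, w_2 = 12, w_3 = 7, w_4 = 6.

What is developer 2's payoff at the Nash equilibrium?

∂u_i/∂c_i = α_i − 1, so developer i contributes w_i if α_i > 1, else 0.
α_i > 1 for i ∈ {1, 2, 3}; NE contributions (9, 12, 7, 0), G = 28.
u_2 = (12 − 12) + 1.8·28 = 50.4.

50.4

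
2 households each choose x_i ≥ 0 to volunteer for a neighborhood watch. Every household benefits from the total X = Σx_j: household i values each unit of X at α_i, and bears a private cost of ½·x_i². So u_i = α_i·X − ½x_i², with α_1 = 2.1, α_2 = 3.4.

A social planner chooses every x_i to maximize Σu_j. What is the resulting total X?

11

Planner FOC: ∂(Σu_j)/∂x_i = (Σα_j) − x_i = 0, so x_i^SO = Σα_j = 5.5 for every i; X^SO = 11.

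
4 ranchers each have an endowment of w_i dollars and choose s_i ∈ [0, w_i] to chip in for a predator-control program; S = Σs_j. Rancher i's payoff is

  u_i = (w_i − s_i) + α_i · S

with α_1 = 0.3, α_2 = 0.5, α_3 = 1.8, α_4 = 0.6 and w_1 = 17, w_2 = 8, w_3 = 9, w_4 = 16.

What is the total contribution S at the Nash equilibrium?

∂u_i/∂s_i = α_i − 1, so rancher i contributes w_i if α_i > 1, else 0.
α_i > 1 for i ∈ {3}; NE contributions (0, 0, 9, 0), S = 9.

9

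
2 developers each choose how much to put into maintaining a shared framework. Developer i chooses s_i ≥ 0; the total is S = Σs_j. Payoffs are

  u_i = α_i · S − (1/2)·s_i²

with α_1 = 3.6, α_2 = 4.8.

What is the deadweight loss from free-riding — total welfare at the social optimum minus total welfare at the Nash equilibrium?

Developer i's FOC: ∂u_i/∂s_i = α_i − s_i = 0, so s_i* = α_i.
NE contributions = (3.6, 4.8); S = 8.4.
W^NE = (Σα)·S − ½Σα_i² = 8.4² − ½·36 = 52.56.
Planner sets s_i = Σα_j = 8.4 for every i, so S^SO = 2·8.4 = 16.8.
W^SO = (Σα)·S^SO − ½·2·(Σα)² = (2/2)·8.4² = 70.56.
Deadweight loss = W^SO − W^NE = 18.

18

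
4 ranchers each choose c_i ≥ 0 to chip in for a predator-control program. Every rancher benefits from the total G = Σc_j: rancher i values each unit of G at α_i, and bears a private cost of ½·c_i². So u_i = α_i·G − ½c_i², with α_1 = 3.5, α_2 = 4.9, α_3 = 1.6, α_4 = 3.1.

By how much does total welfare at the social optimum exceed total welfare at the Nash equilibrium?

Rancher i's FOC: ∂u_i/∂c_i = α_i − c_i = 0, so c_i* = α_i.
NE contributions = (3.5, 4.9, 1.6, 3.1); G = 13.1.
W^NE = (Σα)·G − ½Σα_i² = 13.1² − ½·48.43 = 147.395.
Planner sets c_i = Σα_j = 13.1 for every i, so G^SO = 4·13.1 = 52.4.
W^SO = (Σα)·G^SO − ½·4·(Σα)² = (4/2)·13.1² = 343.22.
Deadweight loss = W^SO − W^NE = 195.825.

195.825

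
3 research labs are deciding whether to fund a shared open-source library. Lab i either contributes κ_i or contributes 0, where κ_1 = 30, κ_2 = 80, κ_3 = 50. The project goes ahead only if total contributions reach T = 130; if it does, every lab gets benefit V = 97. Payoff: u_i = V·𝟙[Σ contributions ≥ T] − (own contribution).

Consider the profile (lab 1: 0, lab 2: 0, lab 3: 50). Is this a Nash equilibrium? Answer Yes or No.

Total = 50 < 130: not provided.
Lab 1 (pledges 0, payoff 0): pledging 30 → total 80, payoff -30. No gain.
Lab 2 (pledges 0, payoff 0): pledging 80 → total 130, payoff 17. Profitable deviation.

No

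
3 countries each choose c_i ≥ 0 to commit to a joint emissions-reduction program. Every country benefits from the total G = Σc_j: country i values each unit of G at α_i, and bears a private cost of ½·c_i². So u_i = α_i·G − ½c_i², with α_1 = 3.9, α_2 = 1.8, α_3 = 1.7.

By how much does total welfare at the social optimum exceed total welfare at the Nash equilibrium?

38.05

Country i's FOC: ∂u_i/∂c_i = α_i − c_i = 0, so c_i* = α_i.
NE contributions = (3.9, 1.8, 1.7); G = 7.4.
W^NE = (Σα)·G − ½Σα_i² = 7.4² − ½·21.34 = 44.09.
Planner sets c_i = Σα_j = 7.4 for every i, so G^SO = 3·7.4 = 22.2.
W^SO = (Σα)·G^SO − ½·3·(Σα)² = (3/2)·7.4² = 82.14.
Deadweight loss = W^SO − W^NE = 38.05.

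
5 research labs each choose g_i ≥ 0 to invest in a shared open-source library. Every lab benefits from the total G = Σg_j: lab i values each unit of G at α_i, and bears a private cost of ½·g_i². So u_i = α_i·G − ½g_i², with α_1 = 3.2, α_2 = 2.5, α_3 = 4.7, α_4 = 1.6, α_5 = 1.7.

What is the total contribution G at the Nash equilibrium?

13.7

Lab i's FOC: ∂u_i/∂g_i = α_i − g_i = 0, so g_i* = α_i.
NE contributions = (3.2, 2.5, 4.7, 1.6, 1.7); G = 13.7.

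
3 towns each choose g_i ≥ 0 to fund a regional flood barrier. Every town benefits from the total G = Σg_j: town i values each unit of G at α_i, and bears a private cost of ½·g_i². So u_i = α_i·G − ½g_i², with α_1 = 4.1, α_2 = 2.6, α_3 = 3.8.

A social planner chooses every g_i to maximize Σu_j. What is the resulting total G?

31.5

Planner FOC: ∂(Σu_j)/∂g_i = (Σα_j) − g_i = 0, so g_i^SO = Σα_j = 10.5 for every i; G^SO = 31.5.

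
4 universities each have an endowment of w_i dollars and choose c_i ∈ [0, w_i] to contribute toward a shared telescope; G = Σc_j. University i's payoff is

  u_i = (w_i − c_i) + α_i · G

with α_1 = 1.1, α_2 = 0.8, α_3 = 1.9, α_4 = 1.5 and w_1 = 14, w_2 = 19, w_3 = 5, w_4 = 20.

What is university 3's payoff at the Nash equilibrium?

74.1

∂u_i/∂c_i = α_i − 1, so university i contributes w_i if α_i > 1, else 0.
α_i > 1 for i ∈ {1, 3, 4}; NE contributions (14, 0, 5, 20), G = 39.
u_3 = (5 − 5) + 1.9·39 = 74.1.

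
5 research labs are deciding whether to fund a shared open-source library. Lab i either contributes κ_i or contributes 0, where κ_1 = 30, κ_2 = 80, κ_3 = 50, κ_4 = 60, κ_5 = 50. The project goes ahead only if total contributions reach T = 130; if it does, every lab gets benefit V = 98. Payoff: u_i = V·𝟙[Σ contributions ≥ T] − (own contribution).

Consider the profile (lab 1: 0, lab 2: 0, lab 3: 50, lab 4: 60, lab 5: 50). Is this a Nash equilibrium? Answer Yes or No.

Yes

Total = 160 ≥ 130: provided.
Lab 1 (pledges 0, payoff 98): pledging 30 → total 190, payoff 68. No gain.
Lab 2 (pledges 0, payoff 98): pledging 80 → total 240, payoff 18. No gain.
Lab 3 (pledges 50, payoff 48): dropping to 0 → total 110, payoff 0. No gain.
Lab 4 (pledges 60, payoff 38): dropping to 0 → total 100, payoff 0. No gain.
Lab 5 (pledges 50, payoff 48): dropping to 0 → total 110, payoff 0. No gain.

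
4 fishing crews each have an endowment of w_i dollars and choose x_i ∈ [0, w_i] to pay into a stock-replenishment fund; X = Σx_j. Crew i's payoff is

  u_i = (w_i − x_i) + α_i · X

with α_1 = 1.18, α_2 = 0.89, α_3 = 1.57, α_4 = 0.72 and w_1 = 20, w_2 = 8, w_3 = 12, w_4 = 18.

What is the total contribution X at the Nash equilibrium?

∂u_i/∂x_i = α_i − 1, so crew i contributes w_i if α_i > 1, else 0.
α_i > 1 for i ∈ {1, 3}; NE contributions (20, 0, 12, 0), X = 32.

32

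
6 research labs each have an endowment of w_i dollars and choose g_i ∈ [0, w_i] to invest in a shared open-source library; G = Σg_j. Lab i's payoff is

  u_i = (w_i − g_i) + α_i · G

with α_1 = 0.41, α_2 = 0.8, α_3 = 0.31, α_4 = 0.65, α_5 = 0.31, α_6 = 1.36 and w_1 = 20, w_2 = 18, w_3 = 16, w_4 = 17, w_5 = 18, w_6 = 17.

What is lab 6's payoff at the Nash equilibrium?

23.12

∂u_i/∂g_i = α_i − 1, so lab i contributes w_i if α_i > 1, else 0.
α_i > 1 for i ∈ {6}; NE contributions (0, 0, 0, 0, 0, 17), G = 17.
u_6 = (17 − 17) + 1.36·17 = 23.12.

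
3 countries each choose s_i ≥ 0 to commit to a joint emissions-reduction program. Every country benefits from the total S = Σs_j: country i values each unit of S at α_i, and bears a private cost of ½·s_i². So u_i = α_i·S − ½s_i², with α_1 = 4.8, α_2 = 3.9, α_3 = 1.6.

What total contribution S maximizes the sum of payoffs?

Planner FOC: ∂(Σu_j)/∂s_i = (Σα_j) − s_i = 0, so s_i^SO = Σα_j = 10.3 for every i; S^SO = 30.9.

30.9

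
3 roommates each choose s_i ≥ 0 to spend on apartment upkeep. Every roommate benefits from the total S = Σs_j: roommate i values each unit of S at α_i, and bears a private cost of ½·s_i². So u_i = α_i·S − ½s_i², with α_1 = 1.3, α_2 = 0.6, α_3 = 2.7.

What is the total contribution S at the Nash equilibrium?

Roommate i's FOC: ∂u_i/∂s_i = α_i − s_i = 0, so s_i* = α_i.
NE contributions = (1.3, 0.6, 2.7); S = 4.6.

4.6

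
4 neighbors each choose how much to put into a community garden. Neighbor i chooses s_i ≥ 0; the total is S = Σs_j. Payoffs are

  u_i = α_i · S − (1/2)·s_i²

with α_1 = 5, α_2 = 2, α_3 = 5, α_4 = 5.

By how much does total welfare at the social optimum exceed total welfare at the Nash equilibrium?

328.5

Neighbor i's FOC: ∂u_i/∂s_i = α_i − s_i = 0, so s_i* = α_i.
NE contributions = (5, 2, 5, 5); S = 17.
W^NE = (Σα)·S − ½Σα_i² = 17² − ½·79 = 249.5.
Planner sets s_i = Σα_j = 17 for every i, so S^SO = 4·17 = 68.
W^SO = (Σα)·S^SO − ½·4·(Σα)² = (4/2)·17² = 578.
Deadweight loss = W^SO − W^NE = 328.5.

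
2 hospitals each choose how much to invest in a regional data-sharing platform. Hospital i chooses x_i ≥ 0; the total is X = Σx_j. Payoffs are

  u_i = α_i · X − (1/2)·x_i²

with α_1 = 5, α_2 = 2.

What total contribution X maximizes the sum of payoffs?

14

Planner FOC: ∂(Σu_j)/∂x_i = (Σα_j) − x_i = 0, so x_i^SO = Σα_j = 7 for every i; X^SO = 14.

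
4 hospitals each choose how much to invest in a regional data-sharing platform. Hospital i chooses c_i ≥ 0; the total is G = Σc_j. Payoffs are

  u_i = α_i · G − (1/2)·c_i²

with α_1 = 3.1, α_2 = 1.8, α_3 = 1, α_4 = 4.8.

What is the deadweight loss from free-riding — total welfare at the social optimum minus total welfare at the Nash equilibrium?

132.935

Hospital i's FOC: ∂u_i/∂c_i = α_i − c_i = 0, so c_i* = α_i.
NE contributions = (3.1, 1.8, 1, 4.8); G = 10.7.
W^NE = (Σα)·G − ½Σα_i² = 10.7² − ½·36.89 = 96.045.
Planner sets c_i = Σα_j = 10.7 for every i, so G^SO = 4·10.7 = 42.8.
W^SO = (Σα)·G^SO − ½·4·(Σα)² = (4/2)·10.7² = 228.98.
Deadweight loss = W^SO − W^NE = 132.935.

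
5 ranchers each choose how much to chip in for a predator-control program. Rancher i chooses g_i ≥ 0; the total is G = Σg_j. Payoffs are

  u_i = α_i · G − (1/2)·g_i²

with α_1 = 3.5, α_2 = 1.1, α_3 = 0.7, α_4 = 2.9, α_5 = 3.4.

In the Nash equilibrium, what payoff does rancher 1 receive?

34.475

Rancher i's FOC: ∂u_i/∂g_i = α_i − g_i = 0, so g_i* = α_i.
NE contributions = (3.5, 1.1, 0.7, 2.9, 3.4); G = 11.6.
u_1 = α_1·G − ½·(g_1)² = 3.5·11.6 − ½·3.5² = 34.475.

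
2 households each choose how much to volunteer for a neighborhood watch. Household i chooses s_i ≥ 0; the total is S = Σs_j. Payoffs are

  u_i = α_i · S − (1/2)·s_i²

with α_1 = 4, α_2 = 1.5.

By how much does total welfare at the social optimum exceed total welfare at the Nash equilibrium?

9.125

Household i's FOC: ∂u_i/∂s_i = α_i − s_i = 0, so s_i* = α_i.
NE contributions = (4, 1.5); S = 5.5.
W^NE = (Σα)·S − ½Σα_i² = 5.5² − ½·18.25 = 21.125.
Planner sets s_i = Σα_j = 5.5 for every i, so S^SO = 2·5.5 = 11.
W^SO = (Σα)·S^SO − ½·2·(Σα)² = (2/2)·5.5² = 30.25.
Deadweight loss = W^SO − W^NE = 9.125.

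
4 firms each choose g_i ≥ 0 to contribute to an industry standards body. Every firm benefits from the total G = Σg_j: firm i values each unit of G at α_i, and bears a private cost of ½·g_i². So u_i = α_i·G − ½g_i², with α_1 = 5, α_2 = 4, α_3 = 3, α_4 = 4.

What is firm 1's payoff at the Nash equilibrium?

67.5

Firm i's FOC: ∂u_i/∂g_i = α_i − g_i = 0, so g_i* = α_i.
NE contributions = (5, 4, 3, 4); G = 16.
u_1 = α_1·G − ½·(g_1)² = 5·16 − ½·5² = 67.5.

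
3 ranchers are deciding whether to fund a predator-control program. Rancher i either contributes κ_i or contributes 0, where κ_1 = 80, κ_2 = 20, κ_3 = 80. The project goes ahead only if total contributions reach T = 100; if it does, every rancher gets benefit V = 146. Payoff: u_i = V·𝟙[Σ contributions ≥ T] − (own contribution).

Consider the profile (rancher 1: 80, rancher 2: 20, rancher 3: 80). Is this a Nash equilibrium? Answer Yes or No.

No

Total = 180 ≥ 100: provided.
Rancher 1 (pledges 80, payoff 66): dropping to 0 → total 100, payoff 146. Profitable deviation.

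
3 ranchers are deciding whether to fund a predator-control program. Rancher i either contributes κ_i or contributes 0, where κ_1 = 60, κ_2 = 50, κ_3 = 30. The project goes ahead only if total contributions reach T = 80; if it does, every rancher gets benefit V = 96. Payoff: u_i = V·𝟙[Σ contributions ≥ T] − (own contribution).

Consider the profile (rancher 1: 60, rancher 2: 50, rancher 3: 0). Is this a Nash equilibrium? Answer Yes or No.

Yes

Total = 110 ≥ 80: provided.
Rancher 1 (pledges 60, payoff 36): dropping to 0 → total 50, payoff 0. No gain.
Rancher 2 (pledges 50, payoff 46): dropping to 0 → total 60, payoff 0. No gain.
Rancher 3 (pledges 0, payoff 96): pledging 30 → total 140, payoff 66. No gain.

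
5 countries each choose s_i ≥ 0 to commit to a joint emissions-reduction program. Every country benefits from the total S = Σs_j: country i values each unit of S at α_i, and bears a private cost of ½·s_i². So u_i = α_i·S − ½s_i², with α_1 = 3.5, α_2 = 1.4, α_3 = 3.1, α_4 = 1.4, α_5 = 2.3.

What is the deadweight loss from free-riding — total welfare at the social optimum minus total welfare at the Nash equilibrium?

Country i's FOC: ∂u_i/∂s_i = α_i − s_i = 0, so s_i* = α_i.
NE contributions = (3.5, 1.4, 3.1, 1.4, 2.3); S = 11.7.
W^NE = (Σα)·S − ½Σα_i² = 11.7² − ½·31.07 = 121.355.
Planner sets s_i = Σα_j = 11.7 for every i, so S^SO = 5·11.7 = 58.5.
W^SO = (Σα)·S^SO − ½·5·(Σα)² = (5/2)·11.7² = 342.225.
Deadweight loss = W^SO − W^NE = 220.87.

220.87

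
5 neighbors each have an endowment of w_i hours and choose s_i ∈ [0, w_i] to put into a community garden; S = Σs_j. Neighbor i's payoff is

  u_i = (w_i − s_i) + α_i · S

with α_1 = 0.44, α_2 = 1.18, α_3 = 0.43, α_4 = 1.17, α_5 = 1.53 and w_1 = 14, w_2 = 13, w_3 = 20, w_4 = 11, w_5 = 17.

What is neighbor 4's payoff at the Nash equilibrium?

∂u_i/∂s_i = α_i − 1, so neighbor i contributes w_i if α_i > 1, else 0.
α_i > 1 for i ∈ {2, 4, 5}; NE contributions (0, 13, 0, 11, 17), S = 41.
u_4 = (11 − 11) + 1.17·41 = 47.97.

47.97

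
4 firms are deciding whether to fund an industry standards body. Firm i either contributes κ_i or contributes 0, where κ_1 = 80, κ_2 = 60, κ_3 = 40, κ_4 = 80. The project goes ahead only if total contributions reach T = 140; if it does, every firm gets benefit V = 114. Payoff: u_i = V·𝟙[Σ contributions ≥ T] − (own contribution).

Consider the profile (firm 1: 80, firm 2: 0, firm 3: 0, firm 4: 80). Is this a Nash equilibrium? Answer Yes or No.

Yes

Total = 160 ≥ 140: provided.
Firm 1 (pledges 80, payoff 34): dropping to 0 → total 80, payoff 0. No gain.
Firm 2 (pledges 0, payoff 114): pledging 60 → total 220, payoff 54. No gain.
Firm 3 (pledges 0, payoff 114): pledging 40 → total 200, payoff 74. No gain.
Firm 4 (pledges 80, payoff 34): dropping to 0 → total 80, payoff 0. No gain.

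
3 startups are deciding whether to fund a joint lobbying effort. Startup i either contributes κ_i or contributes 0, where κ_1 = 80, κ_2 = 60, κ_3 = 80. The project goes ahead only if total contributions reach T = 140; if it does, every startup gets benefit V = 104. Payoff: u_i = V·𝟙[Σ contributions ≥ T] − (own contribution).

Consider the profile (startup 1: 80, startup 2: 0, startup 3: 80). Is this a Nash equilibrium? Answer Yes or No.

Yes

Total = 160 ≥ 140: provided.
Startup 1 (pledges 80, payoff 24): dropping to 0 → total 80, payoff 0. No gain.
Startup 2 (pledges 0, payoff 104): pledging 60 → total 220, payoff 44. No gain.
Startup 3 (pledges 80, payoff 24): dropping to 0 → total 80, payoff 0. No gain.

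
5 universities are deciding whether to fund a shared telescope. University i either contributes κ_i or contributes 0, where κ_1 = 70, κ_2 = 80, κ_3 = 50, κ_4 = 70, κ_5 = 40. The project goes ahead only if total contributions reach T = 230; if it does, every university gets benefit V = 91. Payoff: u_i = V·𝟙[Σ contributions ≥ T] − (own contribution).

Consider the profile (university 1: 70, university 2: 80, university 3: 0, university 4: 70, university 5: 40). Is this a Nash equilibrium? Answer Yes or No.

Yes

Total = 260 ≥ 230: provided.
University 1 (pledges 70, payoff 21): dropping to 0 → total 190, payoff 0. No gain.
University 2 (pledges 80, payoff 11): dropping to 0 → total 180, payoff 0. No gain.
University 3 (pledges 0, payoff 91): pledging 50 → total 310, payoff 41. No gain.
University 4 (pledges 70, payoff 21): dropping to 0 → total 190, payoff 0. No gain.
University 5 (pledges 40, payoff 51): dropping to 0 → total 220, payoff 0. No gain.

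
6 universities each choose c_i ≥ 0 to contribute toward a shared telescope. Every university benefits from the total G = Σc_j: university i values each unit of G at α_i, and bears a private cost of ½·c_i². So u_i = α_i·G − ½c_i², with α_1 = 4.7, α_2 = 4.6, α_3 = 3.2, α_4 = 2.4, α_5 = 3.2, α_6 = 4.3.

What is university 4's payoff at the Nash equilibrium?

University i's FOC: ∂u_i/∂c_i = α_i − c_i = 0, so c_i* = α_i.
NE contributions = (4.7, 4.6, 3.2, 2.4, 3.2, 4.3); G = 22.4.
u_4 = α_4·G − ½·(c_4)² = 2.4·22.4 − ½·2.4² = 50.88.

50.88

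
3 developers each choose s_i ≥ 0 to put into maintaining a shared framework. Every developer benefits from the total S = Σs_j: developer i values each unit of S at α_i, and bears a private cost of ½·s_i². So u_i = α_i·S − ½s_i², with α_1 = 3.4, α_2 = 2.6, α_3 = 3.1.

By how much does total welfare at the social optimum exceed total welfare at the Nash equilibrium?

55.37

Developer i's FOC: ∂u_i/∂s_i = α_i − s_i = 0, so s_i* = α_i.
NE contributions = (3.4, 2.6, 3.1); S = 9.1.
W^NE = (Σα)·S − ½Σα_i² = 9.1² − ½·27.93 = 68.845.
Planner sets s_i = Σα_j = 9.1 for every i, so S^SO = 3·9.1 = 27.3.
W^SO = (Σα)·S^SO − ½·3·(Σα)² = (3/2)·9.1² = 124.215.
Deadweight loss = W^SO − W^NE = 55.37.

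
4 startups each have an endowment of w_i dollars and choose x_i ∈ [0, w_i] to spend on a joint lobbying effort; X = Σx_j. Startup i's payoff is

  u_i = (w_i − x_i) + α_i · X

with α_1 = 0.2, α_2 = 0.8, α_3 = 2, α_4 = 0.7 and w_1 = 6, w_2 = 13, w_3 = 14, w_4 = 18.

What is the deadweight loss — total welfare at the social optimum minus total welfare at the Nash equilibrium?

99.9

∂u_i/∂x_i = α_i − 1, so startup i contributes w_i if α_i > 1, else 0.
α_i > 1 for i ∈ {3}; NE contributions (0, 0, 14, 0), X = 14.
W^NE = Σw_i − X^NE + (Σα_i)·X^NE = 51 + 2.7·14 = 88.8.
Planner: ∂(Σu_j)/∂x_i = Σα_j − 1 = 2.7 > 0, so everyone contributes w_i; X^SO = 51, W^SO = 51 + 2.7·51 = 188.7.
Deadweight loss = 99.9.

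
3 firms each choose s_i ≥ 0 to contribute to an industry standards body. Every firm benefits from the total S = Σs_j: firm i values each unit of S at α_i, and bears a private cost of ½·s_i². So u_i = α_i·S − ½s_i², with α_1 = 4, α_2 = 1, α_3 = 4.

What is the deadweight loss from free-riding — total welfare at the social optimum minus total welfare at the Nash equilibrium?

57

Firm i's FOC: ∂u_i/∂s_i = α_i − s_i = 0, so s_i* = α_i.
NE contributions = (4, 1, 4); S = 9.
W^NE = (Σα)·S − ½Σα_i² = 9² − ½·33 = 64.5.
Planner sets s_i = Σα_j = 9 for every i, so S^SO = 3·9 = 27.
W^SO = (Σα)·S^SO − ½·3·(Σα)² = (3/2)·9² = 121.5.
Deadweight loss = W^SO − W^NE = 57.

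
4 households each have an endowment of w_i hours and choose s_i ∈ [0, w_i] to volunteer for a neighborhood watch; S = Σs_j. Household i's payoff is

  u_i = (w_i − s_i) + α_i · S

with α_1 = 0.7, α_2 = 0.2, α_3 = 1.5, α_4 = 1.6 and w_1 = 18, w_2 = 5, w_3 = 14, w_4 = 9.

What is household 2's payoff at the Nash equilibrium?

9.6

∂u_i/∂s_i = α_i − 1, so household i contributes w_i if α_i > 1, else 0.
α_i > 1 for i ∈ {3, 4}; NE contributions (0, 0, 14, 9), S = 23.
u_2 = (5 − 0) + 0.2·23 = 9.6.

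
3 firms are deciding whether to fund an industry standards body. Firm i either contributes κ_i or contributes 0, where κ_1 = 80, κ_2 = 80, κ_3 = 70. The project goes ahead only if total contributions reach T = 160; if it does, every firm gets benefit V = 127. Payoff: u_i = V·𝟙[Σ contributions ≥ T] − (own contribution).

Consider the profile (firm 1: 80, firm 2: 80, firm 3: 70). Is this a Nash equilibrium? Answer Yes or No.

No

Total = 230 ≥ 160: provided.
Firm 1 (pledges 80, payoff 47): dropping to 0 → total 150, payoff 0. No gain.
Firm 2 (pledges 80, payoff 47): dropping to 0 → total 150, payoff 0. No gain.
Firm 3 (pledges 70, payoff 57): dropping to 0 → total 160, payoff 127. Profitable deviation.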